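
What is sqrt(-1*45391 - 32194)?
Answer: I*sqrt(77585) ≈ 278.54*I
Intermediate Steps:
sqrt(-1*45391 - 32194) = sqrt(-45391 - 32194) = sqrt(-77585) = I*sqrt(77585)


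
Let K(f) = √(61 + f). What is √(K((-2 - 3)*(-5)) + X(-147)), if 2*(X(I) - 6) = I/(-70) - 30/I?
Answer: √(35045 + 4900*√86)/70 ≈ 4.0529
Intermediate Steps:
X(I) = 6 - 15/I - I/140 (X(I) = 6 + (I/(-70) - 30/I)/2 = 6 + (I*(-1/70) - 30/I)/2 = 6 + (-I/70 - 30/I)/2 = 6 + (-30/I - I/70)/2 = 6 + (-15/I - I/140) = 6 - 15/I - I/140)
√(K((-2 - 3)*(-5)) + X(-147)) = √(√(61 + (-2 - 3)*(-5)) + (6 - 15/(-147) - 1/140*(-147))) = √(√(61 - 5*(-5)) + (6 - 15*(-1/147) + 21/20)) = √(√(61 + 25) + (6 + 5/49 + 21/20)) = √(√86 + 7009/980) = √(7009/980 + √86)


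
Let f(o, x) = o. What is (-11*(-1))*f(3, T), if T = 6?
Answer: 33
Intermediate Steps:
(-11*(-1))*f(3, T) = -11*(-1)*3 = 11*3 = 33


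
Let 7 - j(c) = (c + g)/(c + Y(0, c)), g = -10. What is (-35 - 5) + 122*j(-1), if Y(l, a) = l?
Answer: -528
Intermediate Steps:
j(c) = 7 - (-10 + c)/c (j(c) = 7 - (c - 10)/(c + 0) = 7 - (-10 + c)/c)
(-35 - 5) + 122*j(-1) = (-35 - 5) + 122*(6 + 10/(-1)) = -40 + 122*(6 + 10*(-1)) = -40 + 122*(6 - 10) = -40 + 122*(-4) = -40 - 488 = -528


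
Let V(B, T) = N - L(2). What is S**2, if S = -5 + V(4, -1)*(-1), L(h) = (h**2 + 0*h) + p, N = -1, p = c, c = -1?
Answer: 1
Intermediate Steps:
p = -1
L(h) = -1 + h**2 (L(h) = (h**2 + 0*h) - 1 = (h**2 + 0) - 1 = h**2 - 1 = -1 + h**2)
V(B, T) = -4 (V(B, T) = -1 - (-1 + 2**2) = -1 - (-1 + 4) = -1 - 1*3 = -1 - 3 = -4)
S = -1 (S = -5 - 4*(-1) = -5 + 4 = -1)
S**2 = (-1)**2 = 1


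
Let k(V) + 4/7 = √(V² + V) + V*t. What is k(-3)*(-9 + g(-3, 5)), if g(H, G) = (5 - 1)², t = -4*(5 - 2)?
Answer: 248 + 7*√6 ≈ 265.15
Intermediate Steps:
t = -12 (t = -4*3 = -12)
k(V) = -4/7 + √(V + V²) - 12*V (k(V) = -4/7 + (√(V² + V) + V*(-12)) = -4/7 + (√(V + V²) - 12*V) = -4/7 + √(V + V²) - 12*V)
g(H, G) = 16 (g(H, G) = 4² = 16)
k(-3)*(-9 + g(-3, 5)) = (-4/7 + √(-3*(1 - 3)) - 12*(-3))*(-9 + 16) = (-4/7 + √(-3*(-2)) + 36)*7 = (-4/7 + √6 + 36)*7 = (248/7 + √6)*7 = 248 + 7*√6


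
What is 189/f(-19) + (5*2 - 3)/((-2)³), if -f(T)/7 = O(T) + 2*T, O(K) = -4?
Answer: -13/56 ≈ -0.23214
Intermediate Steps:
f(T) = 28 - 14*T (f(T) = -7*(-4 + 2*T) = 28 - 14*T)
189/f(-19) + (5*2 - 3)/((-2)³) = 189/(28 - 14*(-19)) + (5*2 - 3)/((-2)³) = 189/(28 + 266) + (10 - 3)/(-8) = 189/294 + 7*(-⅛) = 189*(1/294) - 7/8 = 9/14 - 7/8 = -13/56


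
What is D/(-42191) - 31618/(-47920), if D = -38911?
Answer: 1599305079/1010896360 ≈ 1.5821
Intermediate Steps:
D/(-42191) - 31618/(-47920) = -38911/(-42191) - 31618/(-47920) = -38911*(-1/42191) - 31618*(-1/47920) = 38911/42191 + 15809/23960 = 1599305079/1010896360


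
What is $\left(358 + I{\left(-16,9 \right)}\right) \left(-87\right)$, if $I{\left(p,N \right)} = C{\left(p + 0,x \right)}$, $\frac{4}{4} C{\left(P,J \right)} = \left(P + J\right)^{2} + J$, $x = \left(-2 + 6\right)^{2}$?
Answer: $-32538$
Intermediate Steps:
$x = 16$ ($x = 4^{2} = 16$)
$C{\left(P,J \right)} = J + \left(J + P\right)^{2}$ ($C{\left(P,J \right)} = \left(P + J\right)^{2} + J = \left(J + P\right)^{2} + J = J + \left(J + P\right)^{2}$)
$I{\left(p,N \right)} = 16 + \left(16 + p\right)^{2}$ ($I{\left(p,N \right)} = 16 + \left(16 + \left(p + 0\right)\right)^{2} = 16 + \left(16 + p\right)^{2}$)
$\left(358 + I{\left(-16,9 \right)}\right) \left(-87\right) = \left(358 + \left(16 + \left(16 - 16\right)^{2}\right)\right) \left(-87\right) = \left(358 + \left(16 + 0^{2}\right)\right) \left(-87\right) = \left(358 + \left(16 + 0\right)\right) \left(-87\right) = \left(358 + 16\right) \left(-87\right) = 374 \left(-87\right) = -32538$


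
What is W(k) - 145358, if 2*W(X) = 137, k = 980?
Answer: -290579/2 ≈ -1.4529e+5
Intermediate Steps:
W(X) = 137/2 (W(X) = (½)*137 = 137/2)
W(k) - 145358 = 137/2 - 145358 = -290579/2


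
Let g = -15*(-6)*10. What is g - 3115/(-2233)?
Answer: 287545/319 ≈ 901.39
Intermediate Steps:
g = 900 (g = 90*10 = 900)
g - 3115/(-2233) = 900 - 3115/(-2233) = 900 - 3115*(-1/2233) = 900 + 445/319 = 287545/319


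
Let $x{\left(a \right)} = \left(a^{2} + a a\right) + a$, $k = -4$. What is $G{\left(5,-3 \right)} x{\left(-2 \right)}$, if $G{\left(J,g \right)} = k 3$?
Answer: $-72$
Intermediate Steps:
$G{\left(J,g \right)} = -12$ ($G{\left(J,g \right)} = \left(-4\right) 3 = -12$)
$x{\left(a \right)} = a + 2 a^{2}$ ($x{\left(a \right)} = \left(a^{2} + a^{2}\right) + a = 2 a^{2} + a = a + 2 a^{2}$)
$G{\left(5,-3 \right)} x{\left(-2 \right)} = - 12 \left(- 2 \left(1 + 2 \left(-2\right)\right)\right) = - 12 \left(- 2 \left(1 - 4\right)\right) = - 12 \left(\left(-2\right) \left(-3\right)\right) = \left(-12\right) 6 = -72$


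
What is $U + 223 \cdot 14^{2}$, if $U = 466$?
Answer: $44174$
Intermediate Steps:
$U + 223 \cdot 14^{2} = 466 + 223 \cdot 14^{2} = 466 + 223 \cdot 196 = 466 + 43708 = 44174$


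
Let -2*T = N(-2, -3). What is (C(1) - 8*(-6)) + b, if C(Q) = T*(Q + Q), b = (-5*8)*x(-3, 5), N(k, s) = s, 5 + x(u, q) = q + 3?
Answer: -69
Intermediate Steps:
x(u, q) = -2 + q (x(u, q) = -5 + (q + 3) = -5 + (3 + q) = -2 + q)
T = 3/2 (T = -1/2*(-3) = 3/2 ≈ 1.5000)
b = -120 (b = (-5*8)*(-2 + 5) = -40*3 = -120)
C(Q) = 3*Q (C(Q) = 3*(Q + Q)/2 = 3*(2*Q)/2 = 3*Q)
(C(1) - 8*(-6)) + b = (3*1 - 8*(-6)) - 120 = (3 + 48) - 120 = 51 - 120 = -69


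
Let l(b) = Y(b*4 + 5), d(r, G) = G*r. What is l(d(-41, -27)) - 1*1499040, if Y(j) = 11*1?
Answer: -1499029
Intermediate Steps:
Y(j) = 11
l(b) = 11
l(d(-41, -27)) - 1*1499040 = 11 - 1*1499040 = 11 - 1499040 = -1499029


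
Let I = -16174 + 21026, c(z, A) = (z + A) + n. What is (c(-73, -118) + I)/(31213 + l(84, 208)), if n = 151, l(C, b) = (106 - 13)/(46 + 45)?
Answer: 109473/710119 ≈ 0.15416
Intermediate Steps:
l(C, b) = 93/91
c(z, A) = 151 + A + z (c(z, A) = (z + A) + 151 = (A + z) + 151 = 151 + A + z)
I = 4852
(c(-73, -118) + I)/(31213 + l(84, 208)) = ((151 - 118 - 73) + 4852)/(31213 + 93/91) = (-40 + 4852)/(2840476/91) = 4812*(91/2840476) = 109473/710119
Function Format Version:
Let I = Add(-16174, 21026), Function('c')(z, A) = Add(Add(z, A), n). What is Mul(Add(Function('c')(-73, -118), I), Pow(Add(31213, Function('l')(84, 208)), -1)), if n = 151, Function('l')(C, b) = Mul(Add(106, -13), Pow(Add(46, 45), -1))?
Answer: Rational(109473, 710119) ≈ 0.15416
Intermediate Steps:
Function('l')(C, b) = Rational(93, 91) (Function('l')(C, b) = Mul(93, Pow(91, -1)) = Mul(93, Rational(1, 91)) = Rational(93, 91))
Function('c')(z, A) = Add(151, A, z) (Function('c')(z, A) = Add(Add(z, A), 151) = Add(Add(A, z), 151) = Add(151, A, z))
I = 4852
Mul(Add(Function('c')(-73, -118), I), Pow(Add(31213, Function('l')(84, 208)), -1)) = Mul(Add(Add(151, -118, -73), 4852), Pow(Add(31213, Rational(93, 91)), -1)) = Mul(Add(-40, 4852), Pow(Rational(2840476, 91), -1)) = Mul(4812, Rational(91, 2840476)) = Rational(109473, 710119)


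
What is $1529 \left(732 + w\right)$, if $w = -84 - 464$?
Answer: $281336$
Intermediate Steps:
$w = -548$
$1529 \left(732 + w\right) = 1529 \left(732 - 548\right) = 1529 \cdot 184 = 281336$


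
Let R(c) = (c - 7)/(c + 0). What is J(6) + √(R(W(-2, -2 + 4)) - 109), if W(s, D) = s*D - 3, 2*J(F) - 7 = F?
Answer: 13/2 + I*√107 ≈ 6.5 + 10.344*I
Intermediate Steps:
J(F) = 7/2 + F/2
W(s, D) = -3 + D*s (W(s, D) = D*s - 3 = -3 + D*s)
R(c) = (-7 + c)/c
J(6) + √(R(W(-2, -2 + 4)) - 109) = (7/2 + (½)*6) + √((-7 + (-3 + (-2 + 4)*(-2)))/(-3 + (-2 + 4)*(-2)) - 109) = (7/2 + 3) + √((-7 + (-3 + 2*(-2)))/(-3 + 2*(-2)) - 109) = 13/2 + √((-7 + (-3 - 4))/(-3 - 4) - 109) = 13/2 + √((-7 - 7)/(-7) - 109) = 13/2 + √(-⅐*(-14) - 109) = 13/2 + √(2 - 109) = 13/2 + √(-107) = 13/2 + I*√107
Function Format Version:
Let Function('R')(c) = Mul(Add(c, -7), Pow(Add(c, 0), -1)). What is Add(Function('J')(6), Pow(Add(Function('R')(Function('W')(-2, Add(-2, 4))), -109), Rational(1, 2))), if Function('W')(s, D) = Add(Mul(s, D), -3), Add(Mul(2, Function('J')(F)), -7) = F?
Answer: Add(Rational(13, 2), Mul(I, Pow(107, Rational(1, 2)))) ≈ Add(6.5000, Mul(10.344, I))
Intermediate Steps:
Function('J')(F) = Add(Rational(7, 2), Mul(Rational(1, 2), F))
Function('W')(s, D) = Add(-3, Mul(D, s)) (Function('W')(s, D) = Add(Mul(D, s), -3) = Add(-3, Mul(D, s)))
Function('R')(c) = Mul(Pow(c, -1), Add(-7, c)) (Function('R')(c) = Mul(Add(-7, c), Pow(c, -1)) = Mul(Pow(c, -1), Add(-7, c)))
Add(Function('J')(6), Pow(Add(Function('R')(Function('W')(-2, Add(-2, 4))), -109), Rational(1, 2))) = Add(Add(Rational(7, 2), Mul(Rational(1, 2), 6)), Pow(Add(Mul(Pow(Add(-3, Mul(Add(-2, 4), -2)), -1), Add(-7, Add(-3, Mul(Add(-2, 4), -2)))), -109), Rational(1, 2))) = Add(Add(Rational(7, 2), 3), Pow(Add(Mul(Pow(Add(-3, Mul(2, -2)), -1), Add(-7, Add(-3, Mul(2, -2)))), -109), Rational(1, 2))) = Add(Rational(13, 2), Pow(Add(Mul(Pow(Add(-3, -4), -1), Add(-7, Add(-3, -4))), -109), Rational(1, 2))) = Add(Rational(13, 2), Pow(Add(Mul(Pow(-7, -1), Add(-7, -7)), -109), Rational(1, 2))) = Add(Rational(13, 2), Pow(Add(Mul(Rational(-1, 7), -14), -109), Rational(1, 2))) = Add(Rational(13, 2), Pow(Add(2, -109), Rational(1, 2))) = Add(Rational(13, 2), Pow(-107, Rational(1, 2))) = Add(Rational(13, 2), Mul(I, Pow(107, Rational(1, 2))))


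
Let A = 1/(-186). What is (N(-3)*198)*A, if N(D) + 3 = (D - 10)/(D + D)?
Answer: 55/62 ≈ 0.88710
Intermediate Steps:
A = -1/186 ≈ -0.0053763
N(D) = -3 + (-10 + D)/(2*D) (N(D) = -3 + (D - 10)/(D + D) = -3 + (-10 + D)/((2*D)) = -3 + (-10 + D)*(1/(2*D)) = -3 + (-10 + D)/(2*D))
(N(-3)*198)*A = ((-5/2 - 5/(-3))*198)*(-1/186) = ((-5/2 - 5*(-1/3))*198)*(-1/186) = ((-5/2 + 5/3)*198)*(-1/186) = -5/6*198*(-1/186) = -165*(-1/186) = 55/62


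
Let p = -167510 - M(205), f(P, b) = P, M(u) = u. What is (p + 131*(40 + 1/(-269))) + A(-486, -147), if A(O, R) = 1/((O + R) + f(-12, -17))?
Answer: -28190309639/173505 ≈ -1.6248e+5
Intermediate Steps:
A(O, R) = 1/(-12 + O + R) (A(O, R) = 1/((O + R) - 12) = 1/(-12 + O + R))
p = -167715 (p = -167510 - 1*205 = -167510 - 205 = -167715)
(p + 131*(40 + 1/(-269))) + A(-486, -147) = (-167715 + 131*(40 + 1/(-269))) + 1/(-12 - 486 - 147) = (-167715 + 131*(40 - 1/269)) + 1/(-645) = (-167715 + 131*(10759/269)) - 1/645 = (-167715 + 1409429/269) - 1/645 = -43705906/269 - 1/645 = -28190309639/173505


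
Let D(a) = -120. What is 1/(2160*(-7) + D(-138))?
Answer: -1/15240 ≈ -6.5617e-5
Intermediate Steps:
1/(2160*(-7) + D(-138)) = 1/(2160*(-7) - 120) = 1/(-15120 - 120) = 1/(-15240) = -1/15240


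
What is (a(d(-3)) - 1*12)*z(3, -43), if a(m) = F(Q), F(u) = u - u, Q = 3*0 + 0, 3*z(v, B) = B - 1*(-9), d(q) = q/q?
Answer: 136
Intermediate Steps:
d(q) = 1
z(v, B) = 3 + B/3 (z(v, B) = (B - 1*(-9))/3 = (B + 9)/3 = (9 + B)/3 = 3 + B/3)
Q = 0 (Q = 0 + 0 = 0)
F(u) = 0
a(m) = 0
(a(d(-3)) - 1*12)*z(3, -43) = (0 - 1*12)*(3 + (⅓)*(-43)) = (0 - 12)*(3 - 43/3) = -12*(-34/3) = 136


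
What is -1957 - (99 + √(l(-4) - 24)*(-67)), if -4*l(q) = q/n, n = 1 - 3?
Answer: -2056 + 469*I*√2/2 ≈ -2056.0 + 331.63*I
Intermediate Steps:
n = -2
l(q) = q/8 (l(q) = -q/(4*(-2)) = -q*(-1)/(4*2) = -(-1)*q/8 = q/8)
-1957 - (99 + √(l(-4) - 24)*(-67)) = -1957 - (99 + √((⅛)*(-4) - 24)*(-67)) = -1957 - (99 + √(-½ - 24)*(-67)) = -1957 - (99 + √(-49/2)*(-67)) = -1957 - (99 + (7*I*√2/2)*(-67)) = -1957 - (99 - 469*I*√2/2) = -1957 + (-99 + 469*I*√2/2) = -2056 + 469*I*√2/2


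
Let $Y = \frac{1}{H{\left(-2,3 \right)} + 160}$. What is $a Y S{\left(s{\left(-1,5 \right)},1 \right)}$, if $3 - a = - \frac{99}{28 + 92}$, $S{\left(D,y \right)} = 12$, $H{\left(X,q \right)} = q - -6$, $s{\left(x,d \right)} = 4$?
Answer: $\frac{459}{1690} \approx 0.2716$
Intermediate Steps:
$H{\left(X,q \right)} = 6 + q$ ($H{\left(X,q \right)} = q + 6 = 6 + q$)
$Y = \frac{1}{169}$ ($Y = \frac{1}{\left(6 + 3\right) + 160} = \frac{1}{9 + 160} = \frac{1}{169} \approx 0.0059172$)
$a = \frac{153}{40}$ ($a = 3 - - \frac{99}{28 + 92} = 3 - - \frac{99}{120} = 3 - \left(-99\right) \frac{1}{120} = 3 - - \frac{33}{40} = 3 + \frac{33}{40} = \frac{153}{40} \approx 3.825$)
$a Y S{\left(s{\left(-1,5 \right)},1 \right)} = \frac{153}{40} \cdot \frac{1}{169} \cdot 12 = \frac{153}{6760} \cdot 12 = \frac{459}{1690}$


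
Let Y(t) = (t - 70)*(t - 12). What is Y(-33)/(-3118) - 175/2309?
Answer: -11247865/7199462 ≈ -1.5623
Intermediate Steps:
Y(t) = (-70 + t)*(-12 + t)
Y(-33)/(-3118) - 175/2309 = (840 + (-33)**2 - 82*(-33))/(-3118) - 175/2309 = (840 + 1089 + 2706)*(-1/3118) - 175*1/2309 = 4635*(-1/3118) - 175/2309 = -4635/3118 - 175/2309 = -11247865/7199462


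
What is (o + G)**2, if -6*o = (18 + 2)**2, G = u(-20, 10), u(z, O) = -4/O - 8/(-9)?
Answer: 8868484/2025 ≈ 4379.5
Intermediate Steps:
u(z, O) = 8/9 - 4/O (u(z, O) = -4/O - 8*(-1/9) = -4/O + 8/9 = 8/9 - 4/O)
G = 22/45 (G = 8/9 - 4/10 = 8/9 - 4*1/10 = 8/9 - 2/5 = 22/45 ≈ 0.48889)
o = -200/3 (o = -(18 + 2)**2/6 = -1/6*20**2 = -1/6*400 = -200/3 ≈ -66.667)
(o + G)**2 = (-200/3 + 22/45)**2 = (-2978/45)**2 = 8868484/2025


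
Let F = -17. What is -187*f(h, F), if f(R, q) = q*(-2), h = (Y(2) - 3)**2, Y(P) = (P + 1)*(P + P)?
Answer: -6358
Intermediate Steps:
Y(P) = 2*P*(1 + P) (Y(P) = (1 + P)*(2*P) = 2*P*(1 + P))
h = 81 (h = (2*2*(1 + 2) - 3)**2 = (2*2*3 - 3)**2 = (12 - 3)**2 = 9**2 = 81)
f(R, q) = -2*q
-187*f(h, F) = -(-374)*(-17) = -187*34 = -6358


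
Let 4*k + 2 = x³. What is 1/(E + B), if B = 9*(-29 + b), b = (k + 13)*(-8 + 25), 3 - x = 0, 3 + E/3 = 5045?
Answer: 4/71241 ≈ 5.6147e-5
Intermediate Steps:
E = 15126 (E = -9 + 3*5045 = -9 + 15135 = 15126)
x = 3 (x = 3 - 1*0 = 3 + 0 = 3)
k = 25/4 (k = -½ + (¼)*3³ = -½ + (¼)*27 = -½ + 27/4 = 25/4 ≈ 6.2500)
b = 1309/4 (b = (25/4 + 13)*(-8 + 25) = (77/4)*17 = 1309/4 ≈ 327.25)
B = 10737/4 (B = 9*(-29 + 1309/4) = 9*(1193/4) = 10737/4 ≈ 2684.3)
1/(E + B) = 1/(15126 + 10737/4) = 1/(71241/4) = 4/71241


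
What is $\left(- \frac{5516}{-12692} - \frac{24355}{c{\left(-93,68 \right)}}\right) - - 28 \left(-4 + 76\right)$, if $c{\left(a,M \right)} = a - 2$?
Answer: $\frac{7211604}{3173} \approx 2272.8$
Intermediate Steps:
$c{\left(a,M \right)} = -2 + a$
$\left(- \frac{5516}{-12692} - \frac{24355}{c{\left(-93,68 \right)}}\right) - - 28 \left(-4 + 76\right) = \left(- \frac{5516}{-12692} - \frac{24355}{-2 - 93}\right) - - 28 \left(-4 + 76\right) = \left(\left(-5516\right) \left(- \frac{1}{12692}\right) - \frac{24355}{-95}\right) - \left(-28\right) 72 = \left(\frac{1379}{3173} - - \frac{4871}{19}\right) - -2016 = \left(\frac{1379}{3173} + \frac{4871}{19}\right) + 2016 = \frac{814836}{3173} + 2016 = \frac{7211604}{3173}$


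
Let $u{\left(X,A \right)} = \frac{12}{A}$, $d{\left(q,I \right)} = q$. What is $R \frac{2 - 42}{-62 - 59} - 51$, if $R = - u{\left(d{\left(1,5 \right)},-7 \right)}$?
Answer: $- \frac{42717}{847} \approx -50.433$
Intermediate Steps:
$R = \frac{12}{7}$ ($R = - \frac{12}{-7} = - \frac{12 \left(-1\right)}{7} = \left(-1\right) \left(- \frac{12}{7}\right) = \frac{12}{7} \approx 1.7143$)
$R \frac{2 - 42}{-62 - 59} - 51 = \frac{12 \frac{2 - 42}{-62 - 59}}{7} - 51 = \frac{12 \left(- \frac{40}{-121}\right)}{7} - 51 = \frac{12 \left(\left(-40\right) \left(- \frac{1}{121}\right)\right)}{7} - 51 = \frac{12}{7} \cdot \frac{40}{121} - 51 = \frac{480}{847} - 51 = - \frac{42717}{847}$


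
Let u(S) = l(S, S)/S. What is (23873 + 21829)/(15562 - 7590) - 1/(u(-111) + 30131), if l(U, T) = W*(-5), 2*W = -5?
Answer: 152850756615/26662581202 ≈ 5.7328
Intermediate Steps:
W = -5/2 (W = (½)*(-5) = -5/2 ≈ -2.5000)
l(U, T) = 25/2 (l(U, T) = -5/2*(-5) = 25/2)
u(S) = 25/(2*S)
(23873 + 21829)/(15562 - 7590) - 1/(u(-111) + 30131) = (23873 + 21829)/(15562 - 7590) - 1/((25/2)/(-111) + 30131) = 45702/7972 - 1/((25/2)*(-1/111) + 30131) = 45702*(1/7972) - 1/(-25/222 + 30131) = 22851/3986 - 1/6689057/222 = 22851/3986 - 1*222/6689057 = 22851/3986 - 222/6689057 = 152850756615/26662581202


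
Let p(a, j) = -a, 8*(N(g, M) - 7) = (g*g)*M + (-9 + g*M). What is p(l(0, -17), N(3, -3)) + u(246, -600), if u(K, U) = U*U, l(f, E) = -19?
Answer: 360019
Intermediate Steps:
u(K, U) = U²
N(g, M) = 47/8 + M*g/8 + M*g²/8 (N(g, M) = 7 + ((g*g)*M + (-9 + g*M))/8 = 7 + (g²*M + (-9 + M*g))/8 = 7 + (M*g² + (-9 + M*g))/8 = 7 + (-9 + M*g + M*g²)/8 = 7 + (-9/8 + M*g/8 + M*g²/8) = 47/8 + M*g/8 + M*g²/8)
p(l(0, -17), N(3, -3)) + u(246, -600) = -1*(-19) + (-600)² = 19 + 360000 = 360019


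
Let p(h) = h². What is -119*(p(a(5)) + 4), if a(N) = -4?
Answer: -2380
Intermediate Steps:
-119*(p(a(5)) + 4) = -119*((-4)² + 4) = -119*(16 + 4) = -119*20 = -2380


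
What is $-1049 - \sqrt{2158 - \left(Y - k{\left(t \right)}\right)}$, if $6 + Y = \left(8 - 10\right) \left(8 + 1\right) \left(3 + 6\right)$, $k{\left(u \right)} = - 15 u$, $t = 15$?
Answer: $-1049 - \sqrt{2101} \approx -1094.8$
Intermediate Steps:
$Y = -168$ ($Y = -6 + \left(8 - 10\right) \left(8 + 1\right) \left(3 + 6\right) = -6 - 2 \cdot 9 \cdot 9 = -6 - 162 = -168$)
$-1049 - \sqrt{2158 - \left(Y - k{\left(t \right)}\right)} = -1049 - \sqrt{2158 - 57} = -1049 - \sqrt{2101}$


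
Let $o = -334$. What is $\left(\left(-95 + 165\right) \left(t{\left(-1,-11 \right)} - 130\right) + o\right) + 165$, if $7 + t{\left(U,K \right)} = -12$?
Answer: $-10599$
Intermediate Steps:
$t{\left(U,K \right)} = -19$ ($t{\left(U,K \right)} = -7 - 12 = -19$)
$\left(\left(-95 + 165\right) \left(t{\left(-1,-11 \right)} - 130\right) + o\right) + 165 = \left(\left(-95 + 165\right) \left(-19 - 130\right) - 334\right) + 165 = \left(70 \left(-149\right) - 334\right) + 165 = \left(-10430 - 334\right) + 165 = -10764 + 165 = -10599$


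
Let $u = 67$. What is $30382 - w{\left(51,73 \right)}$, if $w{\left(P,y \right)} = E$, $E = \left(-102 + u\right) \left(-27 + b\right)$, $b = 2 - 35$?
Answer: $28282$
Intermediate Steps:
$b = -33$
$E = 2100$ ($E = \left(-102 + 67\right) \left(-27 - 33\right) = \left(-35\right) \left(-60\right) = 2100$)
$w{\left(P,y \right)} = 2100$
$30382 - w{\left(51,73 \right)} = 30382 - 2100 = 28282$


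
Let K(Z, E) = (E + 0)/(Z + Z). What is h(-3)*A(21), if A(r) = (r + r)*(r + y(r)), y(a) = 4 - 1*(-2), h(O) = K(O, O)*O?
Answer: -1701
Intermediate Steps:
K(Z, E) = E/(2*Z) (K(Z, E) = E/((2*Z)) = E*(1/(2*Z)) = E/(2*Z))
h(O) = O/2 (h(O) = (O/(2*O))*O = O/2)
y(a) = 6 (y(a) = 4 + 2 = 6)
A(r) = 2*r*(6 + r) (A(r) = (r + r)*(r + 6) = (2*r)*(6 + r) = 2*r*(6 + r))
h(-3)*A(21) = ((½)*(-3))*(2*21*(6 + 21)) = -3*21*27 = -3/2*1134 = -1701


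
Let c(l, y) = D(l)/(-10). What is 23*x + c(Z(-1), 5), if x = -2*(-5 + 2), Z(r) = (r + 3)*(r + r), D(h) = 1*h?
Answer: 692/5 ≈ 138.40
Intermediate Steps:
D(h) = h
Z(r) = 2*r*(3 + r) (Z(r) = (3 + r)*(2*r) = 2*r*(3 + r))
c(l, y) = -l/10 (c(l, y) = l/(-10) = l*(-⅒) = -l/10)
x = 6 (x = -2*(-3) = 6)
23*x + c(Z(-1), 5) = 23*6 - (-1)*(3 - 1)/5 = 138 - (-1)*2/5 = 138 - ⅒*(-4) = 138 + ⅖ = 692/5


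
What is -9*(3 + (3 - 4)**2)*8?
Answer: -288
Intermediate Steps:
-9*(3 + (3 - 4)**2)*8 = -9*(3 + (-1)**2)*8 = -9*(3 + 1)*8 = -9*4*8 = -36*8 = -288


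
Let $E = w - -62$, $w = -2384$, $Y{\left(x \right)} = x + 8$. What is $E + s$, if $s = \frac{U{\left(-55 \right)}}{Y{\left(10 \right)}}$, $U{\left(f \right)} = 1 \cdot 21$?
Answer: $- \frac{13925}{6} \approx -2320.8$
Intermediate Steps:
$Y{\left(x \right)} = 8 + x$
$U{\left(f \right)} = 21$
$s = \frac{7}{6}$ ($s = \frac{21}{8 + 10} = \frac{21}{18} = 21 \cdot \frac{1}{18} = \frac{7}{6} \approx 1.1667$)
$E = -2322$ ($E = -2384 - -62 = -2384 + 62 = -2322$)
$E + s = -2322 + \frac{7}{6} = - \frac{13925}{6}$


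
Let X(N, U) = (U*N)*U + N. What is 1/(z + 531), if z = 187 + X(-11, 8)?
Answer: ⅓ ≈ 0.33333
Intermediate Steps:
X(N, U) = N + N*U² (X(N, U) = (N*U)*U + N = N*U² + N = N + N*U²)
z = -528 (z = 187 - 11*(1 + 8²) = 187 - 11*(1 + 64) = 187 - 11*65 = 187 - 715 = -528)
1/(z + 531) = 1/(-528 + 531) = 1/3 = ⅓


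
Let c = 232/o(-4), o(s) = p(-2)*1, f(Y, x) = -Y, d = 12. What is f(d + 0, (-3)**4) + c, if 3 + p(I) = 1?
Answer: -128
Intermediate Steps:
p(I) = -2 (p(I) = -3 + 1 = -2)
o(s) = -2 (o(s) = -2*1 = -2)
c = -116 (c = 232/(-2) = 232*(-1/2) = -116)
f(d + 0, (-3)**4) + c = -(12 + 0) - 116 = -1*12 - 116 = -12 - 116 = -128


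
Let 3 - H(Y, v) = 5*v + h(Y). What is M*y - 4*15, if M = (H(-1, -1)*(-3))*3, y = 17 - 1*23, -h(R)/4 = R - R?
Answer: 372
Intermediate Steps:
h(R) = 0 (h(R) = -4*(R - R) = -4*0 = 0)
y = -6 (y = 17 - 23 = -6)
H(Y, v) = 3 - 5*v (H(Y, v) = 3 - (5*v + 0) = 3 - 5*v)
M = -72 (M = ((3 - 5*(-1))*(-3))*3 = ((3 + 5)*(-3))*3 = (8*(-3))*3 = -24*3 = -72)
M*y - 4*15 = -72*(-6) - 4*15 = 432 - 60 = 372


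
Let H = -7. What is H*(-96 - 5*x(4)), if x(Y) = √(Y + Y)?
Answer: 672 + 70*√2 ≈ 771.00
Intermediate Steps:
x(Y) = √2*√Y (x(Y) = √(2*Y) = √2*√Y)
H*(-96 - 5*x(4)) = -7*(-96 - 5*√2*√4) = -7*(-96 - 5*√2*2) = -7*(-96 - 10*√2) = 672 + 70*√2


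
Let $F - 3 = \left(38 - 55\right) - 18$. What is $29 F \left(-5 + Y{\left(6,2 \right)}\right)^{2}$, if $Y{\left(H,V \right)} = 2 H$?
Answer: $-45472$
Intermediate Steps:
$F = -32$ ($F = 3 + \left(\left(38 - 55\right) - 18\right) = 3 - 35 = -32$)
$29 F \left(-5 + Y{\left(6,2 \right)}\right)^{2} = 29 \left(-32\right) \left(-5 + 2 \cdot 6\right)^{2} = - 928 \left(-5 + 12\right)^{2} = - 928 \cdot 7^{2} = \left(-928\right) 49 = -45472$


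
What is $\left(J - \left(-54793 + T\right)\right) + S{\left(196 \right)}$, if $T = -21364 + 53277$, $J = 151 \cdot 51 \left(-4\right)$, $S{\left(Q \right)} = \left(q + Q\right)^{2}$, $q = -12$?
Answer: $25932$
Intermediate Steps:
$S{\left(Q \right)} = \left(-12 + Q\right)^{2}$
$J = -30804$ ($J = 151 \left(-204\right) = -30804$)
$T = 31913$
$\left(J - \left(-54793 + T\right)\right) + S{\left(196 \right)} = \left(-30804 + \left(54793 - 31913\right)\right) + \left(-12 + 196\right)^{2} = \left(-30804 + \left(54793 - 31913\right)\right) + 184^{2} = \left(-30804 + 22880\right) + 33856 = -7924 + 33856 = 25932$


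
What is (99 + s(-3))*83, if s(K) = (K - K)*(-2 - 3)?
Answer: 8217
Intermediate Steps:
s(K) = 0 (s(K) = 0*(-5) = 0)
(99 + s(-3))*83 = (99 + 0)*83 = 99*83 = 8217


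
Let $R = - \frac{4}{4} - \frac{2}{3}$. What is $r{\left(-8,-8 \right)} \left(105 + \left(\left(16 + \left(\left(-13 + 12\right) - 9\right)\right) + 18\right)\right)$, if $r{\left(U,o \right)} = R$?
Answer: $-215$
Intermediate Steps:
$R = - \frac{5}{3}$ ($R = \left(-4\right) \frac{1}{4} - \frac{2}{3} = -1 - \frac{2}{3} = - \frac{5}{3} \approx -1.6667$)
$r{\left(U,o \right)} = - \frac{5}{3}$
$r{\left(-8,-8 \right)} \left(105 + \left(\left(16 + \left(\left(-13 + 12\right) - 9\right)\right) + 18\right)\right) = - \frac{5 \left(105 + \left(\left(16 + \left(\left(-13 + 12\right) - 9\right)\right) + 18\right)\right)}{3} = - \frac{5 \left(105 + \left(\left(16 - 10\right) + 18\right)\right)}{3} = - \frac{5 \left(105 + \left(6 + 18\right)\right)}{3} = - \frac{5 \left(105 + 24\right)}{3} = \left(- \frac{5}{3}\right) 129 = -215$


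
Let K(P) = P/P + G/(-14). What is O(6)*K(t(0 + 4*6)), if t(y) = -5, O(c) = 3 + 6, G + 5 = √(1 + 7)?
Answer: 171/14 - 9*√2/7 ≈ 10.396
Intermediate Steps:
G = -5 + 2*√2 (G = -5 + √(1 + 7) = -5 + √8 = -5 + 2*√2 ≈ -2.1716)
O(c) = 9
K(P) = 19/14 - √2/7 (K(P) = P/P + (-5 + 2*√2)/(-14) = 1 + (-5 + 2*√2)*(-1/14) = 1 + (5/14 - √2/7) = 19/14 - √2/7)
O(6)*K(t(0 + 4*6)) = 9*(19/14 - √2/7) = 171/14 - 9*√2/7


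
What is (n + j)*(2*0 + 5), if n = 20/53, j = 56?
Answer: 14940/53 ≈ 281.89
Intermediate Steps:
n = 20/53 (n = 20*(1/53) = 20/53 ≈ 0.37736)
(n + j)*(2*0 + 5) = (20/53 + 56)*(2*0 + 5) = 2988*(0 + 5)/53 = (2988/53)*5 = 14940/53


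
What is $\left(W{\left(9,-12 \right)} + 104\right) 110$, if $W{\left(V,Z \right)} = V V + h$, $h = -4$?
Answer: $19910$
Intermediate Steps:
$W{\left(V,Z \right)} = -4 + V^{2}$ ($W{\left(V,Z \right)} = V V - 4 = V^{2} - 4 = -4 + V^{2}$)
$\left(W{\left(9,-12 \right)} + 104\right) 110 = \left(\left(-4 + 9^{2}\right) + 104\right) 110 = \left(\left(-4 + 81\right) + 104\right) 110 = \left(77 + 104\right) 110 = 181 \cdot 110 = 19910$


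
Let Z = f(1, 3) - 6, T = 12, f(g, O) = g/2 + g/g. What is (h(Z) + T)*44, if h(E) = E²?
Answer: 1419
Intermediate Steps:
f(g, O) = 1 + g/2 (f(g, O) = g*(½) + 1 = g/2 + 1 = 1 + g/2)
Z = -9/2 (Z = (1 + (½)*1) - 6 = (1 + ½) - 6 = 3/2 - 6 = -9/2 ≈ -4.5000)
(h(Z) + T)*44 = ((-9/2)² + 12)*44 = (81/4 + 12)*44 = (129/4)*44 = 1419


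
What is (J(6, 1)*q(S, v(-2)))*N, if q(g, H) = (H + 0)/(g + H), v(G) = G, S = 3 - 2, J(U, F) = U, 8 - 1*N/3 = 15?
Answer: -252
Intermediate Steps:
N = -21 (N = 24 - 3*15 = 24 - 45 = -21)
S = 1
q(g, H) = H/(H + g)
(J(6, 1)*q(S, v(-2)))*N = (6*(-2/(-2 + 1)))*(-21) = (6*(-2/(-1)))*(-21) = (6*(-2*(-1)))*(-21) = (6*2)*(-21) = 12*(-21) = -252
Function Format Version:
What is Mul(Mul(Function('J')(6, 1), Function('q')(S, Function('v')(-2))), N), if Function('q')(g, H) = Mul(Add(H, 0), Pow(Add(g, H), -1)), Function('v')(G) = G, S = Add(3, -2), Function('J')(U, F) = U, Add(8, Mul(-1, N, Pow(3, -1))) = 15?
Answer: -252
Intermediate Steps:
N = -21 (N = Add(24, Mul(-3, 15)) = Add(24, -45) = -21)
S = 1
Function('q')(g, H) = Mul(H, Pow(Add(H, g), -1))
Mul(Mul(Function('J')(6, 1), Function('q')(S, Function('v')(-2))), N) = Mul(Mul(6, Mul(-2, Pow(Add(-2, 1), -1))), -21) = Mul(Mul(6, Mul(-2, Pow(-1, -1))), -21) = Mul(Mul(6, Mul(-2, -1)), -21) = Mul(Mul(6, 2), -21) = Mul(12, -21) = -252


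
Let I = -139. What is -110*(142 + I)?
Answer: -330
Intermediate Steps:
-110*(142 + I) = -110*(142 - 139) = -110*3 = -330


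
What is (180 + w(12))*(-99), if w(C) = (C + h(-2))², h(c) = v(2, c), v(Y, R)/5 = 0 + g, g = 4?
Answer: -119196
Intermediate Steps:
v(Y, R) = 20 (v(Y, R) = 5*(0 + 4) = 5*4 = 20)
h(c) = 20
w(C) = (20 + C)² (w(C) = (C + 20)² = (20 + C)²)
(180 + w(12))*(-99) = (180 + (20 + 12)²)*(-99) = (180 + 32²)*(-99) = (180 + 1024)*(-99) = 1204*(-99) = -119196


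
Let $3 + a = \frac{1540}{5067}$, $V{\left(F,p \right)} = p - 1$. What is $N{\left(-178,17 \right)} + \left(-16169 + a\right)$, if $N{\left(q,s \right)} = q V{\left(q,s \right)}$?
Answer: $- \frac{96372800}{5067} \approx -19020.0$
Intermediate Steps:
$V{\left(F,p \right)} = -1 + p$ ($V{\left(F,p \right)} = p - 1 = -1 + p$)
$N{\left(q,s \right)} = q \left(-1 + s\right)$
$a = - \frac{13661}{5067}$ ($a = -3 + \frac{1540}{5067} = - \frac{13661}{5067} \approx -2.6961$)
$N{\left(-178,17 \right)} + \left(-16169 + a\right) = - 178 \left(-1 + 17\right) - \frac{81941984}{5067} = \left(-178\right) 16 - \frac{81941984}{5067} = -2848 - \frac{81941984}{5067} = - \frac{96372800}{5067}$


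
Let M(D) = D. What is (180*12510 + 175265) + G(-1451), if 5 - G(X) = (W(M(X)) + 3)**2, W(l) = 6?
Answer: 2426989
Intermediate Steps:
G(X) = -76 (G(X) = 5 - (6 + 3)**2 = 5 - 1*9**2 = 5 - 1*81 = 5 - 81 = -76)
(180*12510 + 175265) + G(-1451) = (180*12510 + 175265) - 76 = (2251800 + 175265) - 76 = 2427065 - 76 = 2426989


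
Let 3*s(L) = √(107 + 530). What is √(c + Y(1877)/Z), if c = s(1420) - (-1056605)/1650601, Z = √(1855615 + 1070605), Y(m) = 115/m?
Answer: √(4735215718799327860748859592020 + 309760331307700490448858*√731555 + 17260206858968496762101100139956*√13)/2719785195743682 ≈ 3.0088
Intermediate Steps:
Z = 2*√731555 (Z = √2926220 = 2*√731555 ≈ 1710.6)
s(L) = 7*√13/3 (s(L) = √(107 + 530)/3 = √637/3 = (7*√13)/3 = 7*√13/3)
c = 1056605/1650601 + 7*√13/3 (c = 7*√13/3 - (-1056605)/1650601 = 7*√13/3 - 1*(-1056605/1650601) = 7*√13/3 + 1056605/1650601 = 1056605/1650601 + 7*√13/3 ≈ 9.0531)
√(c + Y(1877)/Z) = √((1056605/1650601 + 7*√13/3) + (115/1877)/((2*√731555))) = √((1056605/1650601 + 7*√13/3) + (115*(1/1877))*(√731555/1463110)) = √((1056605/1650601 + 7*√13/3) + 115*(√731555/1463110)/1877) = √((1056605/1650601 + 7*√13/3) + 23*√731555/549251494) = √(1056605/1650601 + 7*√13/3 + 23*√731555/549251494)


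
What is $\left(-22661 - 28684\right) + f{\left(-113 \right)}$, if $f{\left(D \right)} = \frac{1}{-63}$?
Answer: $- \frac{3234736}{63} \approx -51345.0$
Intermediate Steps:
$f{\left(D \right)} = - \frac{1}{63}$
$\left(-22661 - 28684\right) + f{\left(-113 \right)} = \left(-22661 - 28684\right) - \frac{1}{63} = -51345 - \frac{1}{63} = - \frac{3234736}{63}$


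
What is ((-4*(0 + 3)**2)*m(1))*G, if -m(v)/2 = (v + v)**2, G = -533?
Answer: -153504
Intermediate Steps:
m(v) = -8*v**2 (m(v) = -2*(v + v)**2 = -2*4*v**2 = -8*v**2)
((-4*(0 + 3)**2)*m(1))*G = ((-4*(0 + 3)**2)*(-8*1**2))*(-533) = ((-4*3**2)*(-8*1))*(-533) = (-4*9*(-8))*(-533) = -36*(-8)*(-533) = 288*(-533) = -153504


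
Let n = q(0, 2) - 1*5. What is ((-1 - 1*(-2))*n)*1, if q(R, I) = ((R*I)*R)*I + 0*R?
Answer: -5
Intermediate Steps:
q(R, I) = I²*R² (q(R, I) = ((I*R)*R)*I + 0 = (I*R²)*I + 0 = I²*R² + 0 = I²*R²)
n = -5 (n = 2²*0² - 1*5 = 4*0 - 5 = 0 - 5 = -5)
((-1 - 1*(-2))*n)*1 = ((-1 - 1*(-2))*(-5))*1 = ((-1 + 2)*(-5))*1 = (1*(-5))*1 = -5*1 = -5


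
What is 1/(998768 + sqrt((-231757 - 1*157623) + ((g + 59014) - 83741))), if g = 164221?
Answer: 499384/498768883855 - I*sqrt(249886)/997537767710 ≈ 1.0012e-6 - 5.0112e-10*I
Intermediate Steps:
1/(998768 + sqrt((-231757 - 1*157623) + ((g + 59014) - 83741))) = 1/(998768 + sqrt((-231757 - 1*157623) + ((164221 + 59014) - 83741))) = 1/(998768 + sqrt((-231757 - 157623) + (223235 - 83741))) = 1/(998768 + sqrt(-389380 + 139494)) = 1/(998768 + sqrt(-249886)) = 1/(998768 + I*sqrt(249886))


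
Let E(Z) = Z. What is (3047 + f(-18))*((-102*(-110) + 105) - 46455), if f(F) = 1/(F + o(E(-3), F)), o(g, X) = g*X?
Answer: -642252515/6 ≈ -1.0704e+8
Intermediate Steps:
o(g, X) = X*g
f(F) = -1/(2*F) (f(F) = 1/(F + F*(-3)) = 1/(F - 3*F) = 1/(-2*F) = -1/(2*F))
(3047 + f(-18))*((-102*(-110) + 105) - 46455) = (3047 - ½/(-18))*((-102*(-110) + 105) - 46455) = (3047 - ½*(-1/18))*((11220 + 105) - 46455) = (3047 + 1/36)*(11325 - 46455) = (109693/36)*(-35130) = -642252515/6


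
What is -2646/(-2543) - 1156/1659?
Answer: 1450006/4218837 ≈ 0.34370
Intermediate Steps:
-2646/(-2543) - 1156/1659 = -2646*(-1/2543) - 1156*1/1659 = 2646/2543 - 1156/1659 = 1450006/4218837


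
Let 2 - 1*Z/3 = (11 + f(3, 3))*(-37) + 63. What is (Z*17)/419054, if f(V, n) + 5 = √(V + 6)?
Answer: 6936/209527 ≈ 0.033103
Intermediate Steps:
f(V, n) = -5 + √(6 + V) (f(V, n) = -5 + √(V + 6) = -5 + √(6 + V))
Z = 816 (Z = 6 - 3*((11 + (-5 + √(6 + 3)))*(-37) + 63) = 6 - 3*((11 + (-5 + √9))*(-37) + 63) = 6 - 3*((11 + (-5 + 3))*(-37) + 63) = 6 - 3*((11 - 2)*(-37) + 63) = 6 - 3*(9*(-37) + 63) = 6 - 3*(-333 + 63) = 6 - 3*(-270) = 6 + 810 = 816)
(Z*17)/419054 = (816*17)/419054 = 13872*(1/419054) = 6936/209527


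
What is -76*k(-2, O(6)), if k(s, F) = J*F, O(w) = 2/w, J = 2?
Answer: -152/3 ≈ -50.667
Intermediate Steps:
k(s, F) = 2*F
-76*k(-2, O(6)) = -152*2/6 = -152*2*(1/6) = -152/3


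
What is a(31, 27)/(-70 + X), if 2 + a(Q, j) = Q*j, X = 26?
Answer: -835/44 ≈ -18.977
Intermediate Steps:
a(Q, j) = -2 + Q*j
a(31, 27)/(-70 + X) = (-2 + 31*27)/(-70 + 26) = (-2 + 837)/(-44) = 835*(-1/44) = -835/44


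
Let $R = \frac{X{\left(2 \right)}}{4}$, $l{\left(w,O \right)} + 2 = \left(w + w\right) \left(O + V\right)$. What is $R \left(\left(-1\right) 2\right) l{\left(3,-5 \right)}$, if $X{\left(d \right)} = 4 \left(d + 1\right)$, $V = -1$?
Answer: $228$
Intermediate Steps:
$l{\left(w,O \right)} = -2 + 2 w \left(-1 + O\right)$ ($l{\left(w,O \right)} = -2 + \left(w + w\right) \left(O - 1\right) = -2 + 2 w \left(-1 + O\right)$)
$X{\left(d \right)} = 4 + 4 d$ ($X{\left(d \right)} = 4 \left(1 + d\right) = 4 + 4 d$)
$R = 3$ ($R = \frac{4 + 4 \cdot 2}{4} = \left(4 + 8\right) \frac{1}{4} = 12 \cdot \frac{1}{4} = 3$)
$R \left(\left(-1\right) 2\right) l{\left(3,-5 \right)} = 3 \left(\left(-1\right) 2\right) \left(-2 - 6 + 2 \left(-5\right) 3\right) = 3 \left(-2\right) \left(-2 - 6 - 30\right) = \left(-6\right) \left(-38\right) = 228$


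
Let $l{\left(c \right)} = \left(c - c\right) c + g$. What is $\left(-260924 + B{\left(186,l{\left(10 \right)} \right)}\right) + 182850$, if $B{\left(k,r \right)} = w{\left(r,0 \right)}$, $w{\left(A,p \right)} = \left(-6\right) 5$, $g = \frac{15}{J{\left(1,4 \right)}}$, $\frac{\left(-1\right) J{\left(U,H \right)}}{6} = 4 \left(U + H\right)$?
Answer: $-78104$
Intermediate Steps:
$J{\left(U,H \right)} = - 24 H - 24 U$ ($J{\left(U,H \right)} = - 6 \cdot 4 \left(U + H\right) = - 6 \cdot 4 \left(H + U\right) = - 6 \left(4 H + 4 U\right) = - 24 H - 24 U$)
$g = - \frac{1}{8}$ ($g = \frac{15}{\left(-24\right) 4 - 24} = \frac{15}{-96 - 24} = \frac{15}{-120} = 15 \left(- \frac{1}{120}\right) = - \frac{1}{8} \approx -0.125$)
$w{\left(A,p \right)} = -30$
$l{\left(c \right)} = - \frac{1}{8}$ ($l{\left(c \right)} = \left(c - c\right) c - \frac{1}{8} = 0 c - \frac{1}{8} = 0 - \frac{1}{8} = - \frac{1}{8}$)
$B{\left(k,r \right)} = -30$
$\left(-260924 + B{\left(186,l{\left(10 \right)} \right)}\right) + 182850 = \left(-260924 - 30\right) + 182850 = -260954 + 182850 = -78104$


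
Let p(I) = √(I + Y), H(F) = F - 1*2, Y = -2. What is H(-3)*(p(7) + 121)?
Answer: -605 - 5*√5 ≈ -616.18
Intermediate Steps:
H(F) = -2 + F (H(F) = F - 2 = -2 + F)
p(I) = √(-2 + I) (p(I) = √(I - 2) = √(-2 + I))
H(-3)*(p(7) + 121) = (-2 - 3)*(√(-2 + 7) + 121) = -5*(√5 + 121) = -5*(121 + √5) = -605 - 5*√5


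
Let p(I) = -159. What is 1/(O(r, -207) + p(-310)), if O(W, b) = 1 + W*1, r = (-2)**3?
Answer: -1/166 ≈ -0.0060241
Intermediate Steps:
r = -8
O(W, b) = 1 + W
1/(O(r, -207) + p(-310)) = 1/((1 - 8) - 159) = 1/(-7 - 159) = 1/(-166) = -1/166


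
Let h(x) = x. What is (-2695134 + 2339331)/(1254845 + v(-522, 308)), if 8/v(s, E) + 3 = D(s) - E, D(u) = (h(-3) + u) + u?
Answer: -241590237/852039751 ≈ -0.28354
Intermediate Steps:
D(u) = -3 + 2*u (D(u) = (-3 + u) + u = -3 + 2*u)
v(s, E) = 8/(-6 - E + 2*s) (v(s, E) = 8/(-3 + ((-3 + 2*s) - E)) = 8/(-3 + (-3 - E + 2*s)) = 8/(-6 - E + 2*s))
(-2695134 + 2339331)/(1254845 + v(-522, 308)) = (-2695134 + 2339331)/(1254845 + 8/(-6 - 1*308 + 2*(-522))) = -355803/(1254845 + 8/(-6 - 308 - 1044)) = -355803/(1254845 + 8/(-1358)) = -355803/(1254845 + 8*(-1/1358)) = -355803/(1254845 - 4/679) = -355803/852039751/679 = -355803*679/852039751 = -241590237/852039751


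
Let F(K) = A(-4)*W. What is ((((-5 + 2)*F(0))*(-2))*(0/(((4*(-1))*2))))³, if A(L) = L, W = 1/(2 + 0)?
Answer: 0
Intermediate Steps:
W = ½ (W = 1/2 = ½ ≈ 0.50000)
F(K) = -2 (F(K) = -4*½ = -2)
((((-5 + 2)*F(0))*(-2))*(0/(((4*(-1))*2))))³ = ((((-5 + 2)*(-2))*(-2))*(0/(((4*(-1))*2))))³ = ((-3*(-2)*(-2))*(0/((-4*2))))³ = ((6*(-2))*(0/(-8)))³ = (-0*(-1)/8)³ = (-12*0)³ = 0³ = 0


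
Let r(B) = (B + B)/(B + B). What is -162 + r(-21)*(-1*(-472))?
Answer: 310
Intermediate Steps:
r(B) = 1 (r(B) = (2*B)/((2*B)) = (2*B)*(1/(2*B)) = 1)
-162 + r(-21)*(-1*(-472)) = -162 + 1*(-1*(-472)) = -162 + 1*472 = -162 + 472 = 310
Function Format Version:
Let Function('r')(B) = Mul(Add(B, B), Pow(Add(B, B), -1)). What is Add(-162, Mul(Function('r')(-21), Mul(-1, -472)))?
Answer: 310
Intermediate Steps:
Function('r')(B) = 1 (Function('r')(B) = Mul(Mul(2, B), Pow(Mul(2, B), -1)) = Mul(Mul(2, B), Mul(Rational(1, 2), Pow(B, -1))) = 1)
Add(-162, Mul(Function('r')(-21), Mul(-1, -472))) = Add(-162, Mul(1, Mul(-1, -472))) = Add(-162, Mul(1, 472)) = Add(-162, 472) = 310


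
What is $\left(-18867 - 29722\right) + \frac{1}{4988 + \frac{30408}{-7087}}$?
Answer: $- \frac{1716141510685}{35319548} \approx -48589.0$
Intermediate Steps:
$\left(-18867 - 29722\right) + \frac{1}{4988 + \frac{30408}{-7087}} = -48589 + \frac{1}{4988 + 30408 \left(- \frac{1}{7087}\right)} = -48589 + \frac{1}{4988 - \frac{30408}{7087}} = -48589 + \frac{1}{\frac{35319548}{7087}} = -48589 + \frac{7087}{35319548} = - \frac{1716141510685}{35319548}$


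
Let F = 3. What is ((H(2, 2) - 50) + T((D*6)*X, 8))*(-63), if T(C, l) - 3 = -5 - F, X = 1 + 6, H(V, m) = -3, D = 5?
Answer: 3654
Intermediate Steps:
X = 7
T(C, l) = -5 (T(C, l) = 3 + (-5 - 1*3) = 3 + (-5 - 3) = 3 - 8 = -5)
((H(2, 2) - 50) + T((D*6)*X, 8))*(-63) = ((-3 - 50) - 5)*(-63) = (-53 - 5)*(-63) = -58*(-63) = 3654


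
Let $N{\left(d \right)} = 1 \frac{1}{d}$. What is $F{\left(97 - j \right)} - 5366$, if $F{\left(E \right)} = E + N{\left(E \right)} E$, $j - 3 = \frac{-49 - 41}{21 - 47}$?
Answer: $- \frac{68568}{13} \approx -5274.5$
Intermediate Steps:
$N{\left(d \right)} = \frac{1}{d}$
$j = \frac{84}{13}$ ($j = 3 + \frac{-49 - 41}{21 - 47} = 3 - \frac{90}{-26} = 3 - - \frac{45}{13} = 3 + \frac{45}{13} = \frac{84}{13} \approx 6.4615$)
$F{\left(E \right)} = 1 + E$ ($F{\left(E \right)} = E + \frac{E}{E} = E + 1 = 1 + E$)
$F{\left(97 - j \right)} - 5366 = \left(1 + \left(97 - \frac{84}{13}\right)\right) - 5366 = \left(1 + \frac{1177}{13}\right) - 5366 = \frac{1190}{13} - 5366 = - \frac{68568}{13}$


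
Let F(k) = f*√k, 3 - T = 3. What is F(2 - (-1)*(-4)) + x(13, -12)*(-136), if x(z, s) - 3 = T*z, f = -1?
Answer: -408 - I*√2 ≈ -408.0 - 1.4142*I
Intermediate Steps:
T = 0 (T = 3 - 1*3 = 3 - 3 = 0)
x(z, s) = 3 (x(z, s) = 3 + 0*z = 3 + 0 = 3)
F(k) = -√k
F(2 - (-1)*(-4)) + x(13, -12)*(-136) = -√(2 - (-1)*(-4)) + 3*(-136) = -√(2 - 1*4) - 408 = -√(2 - 4) - 408 = -√(-2) - 408 = -I*√2 - 408 = -408 - I*√2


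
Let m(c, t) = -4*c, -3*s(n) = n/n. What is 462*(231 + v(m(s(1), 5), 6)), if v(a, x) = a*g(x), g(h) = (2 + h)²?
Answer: 146146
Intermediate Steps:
s(n) = -⅓ (s(n) = -n/(3*n) = -⅓*1 = -⅓)
v(a, x) = a*(2 + x)²
462*(231 + v(m(s(1), 5), 6)) = 462*(231 + (-4*(-⅓))*(2 + 6)²) = 462*(231 + (4/3)*8²) = 462*(231 + (4/3)*64) = 462*(231 + 256/3) = 462*(949/3) = 146146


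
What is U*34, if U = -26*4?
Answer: -3536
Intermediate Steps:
U = -104
U*34 = -104*34 = -3536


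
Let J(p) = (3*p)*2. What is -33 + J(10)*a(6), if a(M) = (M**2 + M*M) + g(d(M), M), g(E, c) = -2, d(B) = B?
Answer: 4167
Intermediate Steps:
a(M) = -2 + 2*M**2 (a(M) = (M**2 + M*M) - 2 = (M**2 + M**2) - 2 = 2*M**2 - 2 = -2 + 2*M**2)
J(p) = 6*p
-33 + J(10)*a(6) = -33 + (6*10)*(-2 + 2*6**2) = -33 + 60*(-2 + 2*36) = -33 + 60*(-2 + 72) = -33 + 60*70 = -33 + 4200 = 4167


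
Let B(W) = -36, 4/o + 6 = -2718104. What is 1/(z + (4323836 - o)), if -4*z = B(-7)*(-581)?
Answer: 1359055/5869224436387 ≈ 2.3156e-7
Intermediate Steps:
o = -2/1359055 (o = 4/(-6 - 2718104) = 4/(-2718110) = 4*(-1/2718110) = -2/1359055 ≈ -1.4716e-6)
z = -5229 (z = -(-9)*(-581) = -1/4*20916 = -5229)
1/(z + (4323836 - o)) = 1/(-5229 + (4323836 - 1*(-2/1359055))) = 1/(-5229 + (4323836 + 2/1359055)) = 1/(-5229 + 5876330934982/1359055) = 1/(5869224436387/1359055) = 1359055/5869224436387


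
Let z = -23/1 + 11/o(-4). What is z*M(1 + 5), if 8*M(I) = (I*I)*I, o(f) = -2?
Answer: -1539/2 ≈ -769.50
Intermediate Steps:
M(I) = I**3/8 (M(I) = ((I*I)*I)/8 = (I**2*I)/8 = I**3/8)
z = -57/2 (z = -23/1 + 11/(-2) = -23*1 + 11*(-1/2) = -23 - 11/2 = -57/2 ≈ -28.500)
z*M(1 + 5) = -57*(1 + 5)**3/16 = -57*6**3/16 = -57*216/16 = -57/2*27 = -1539/2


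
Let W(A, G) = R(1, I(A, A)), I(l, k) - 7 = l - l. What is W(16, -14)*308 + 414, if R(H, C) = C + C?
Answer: 4726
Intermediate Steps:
I(l, k) = 7 (I(l, k) = 7 + (l - l) = 7 + 0 = 7)
R(H, C) = 2*C
W(A, G) = 14 (W(A, G) = 2*7 = 14)
W(16, -14)*308 + 414 = 14*308 + 414 = 4312 + 414 = 4726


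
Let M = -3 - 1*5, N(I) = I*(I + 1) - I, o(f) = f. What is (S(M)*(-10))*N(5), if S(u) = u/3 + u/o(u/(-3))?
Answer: 4250/3 ≈ 1416.7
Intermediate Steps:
N(I) = -I + I*(1 + I) (N(I) = I*(1 + I) - I = -I + I*(1 + I))
M = -8 (M = -3 - 5 = -8)
S(u) = -3 + u/3 (S(u) = u/3 + u/((u/(-3))) = u*(⅓) + u/((u*(-⅓))) = u/3 + u/((-u/3)) = u/3 + u*(-3/u) = u/3 - 3 = -3 + u/3)
(S(M)*(-10))*N(5) = ((-3 + (⅓)*(-8))*(-10))*5² = ((-3 - 8/3)*(-10))*25 = -17/3*(-10)*25 = (170/3)*25 = 4250/3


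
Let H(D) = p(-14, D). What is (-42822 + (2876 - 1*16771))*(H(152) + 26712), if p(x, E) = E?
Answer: -1523645488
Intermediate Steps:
H(D) = D
(-42822 + (2876 - 1*16771))*(H(152) + 26712) = (-42822 + (2876 - 1*16771))*(152 + 26712) = (-42822 + (2876 - 16771))*26864 = (-42822 - 13895)*26864 = -56717*26864 = -1523645488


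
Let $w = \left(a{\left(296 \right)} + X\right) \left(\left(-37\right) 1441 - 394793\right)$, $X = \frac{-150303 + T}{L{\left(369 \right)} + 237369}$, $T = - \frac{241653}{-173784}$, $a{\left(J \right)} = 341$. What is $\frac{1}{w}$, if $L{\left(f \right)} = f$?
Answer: $- \frac{176560088}{26929334463953295} \approx -6.5564 \cdot 10^{-9}$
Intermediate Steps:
$T = \frac{80551}{57928}$ ($T = \left(-241653\right) \left(- \frac{1}{173784}\right) = \frac{80551}{57928} \approx 1.3905$)
$X = - \frac{8706671633}{13771686864}$ ($X = \frac{-150303 + \frac{80551}{57928}}{369 + 237369} = - \frac{8706671633}{57928 \cdot 237738} = \left(- \frac{8706671633}{57928}\right) \frac{1}{237738} = - \frac{8706671633}{13771686864} \approx -0.63222$)
$w = - \frac{26929334463953295}{176560088}$ ($w = \left(341 - \frac{8706671633}{13771686864}\right) \left(\left(-37\right) 1441 - 394793\right) = \frac{4687438548991 \left(-53317 - 394793\right)}{13771686864} = \frac{4687438548991}{13771686864} \left(-448110\right) = - \frac{26929334463953295}{176560088} \approx -1.5252 \cdot 10^{8}$)
$\frac{1}{w} = \frac{1}{- \frac{26929334463953295}{176560088}} = - \frac{176560088}{26929334463953295}$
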